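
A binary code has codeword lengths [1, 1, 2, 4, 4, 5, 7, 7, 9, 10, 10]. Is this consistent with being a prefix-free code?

Kraft inequality: Σ 2^(-l_i) ≤ 1 for prefix-free code
Calculating: 2^(-1) + 2^(-1) + 2^(-2) + 2^(-4) + 2^(-4) + 2^(-5) + 2^(-7) + 2^(-7) + 2^(-9) + 2^(-10) + 2^(-10)
= 0.5 + 0.5 + 0.25 + 0.0625 + 0.0625 + 0.03125 + 0.0078125 + 0.0078125 + 0.001953125 + 0.0009765625 + 0.0009765625
= 1.4258
Since 1.4258 > 1, prefix-free code does not exist


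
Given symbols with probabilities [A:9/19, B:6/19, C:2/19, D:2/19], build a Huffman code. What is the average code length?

Huffman tree construction:
Combine smallest probabilities repeatedly
Resulting codes:
  A: 0 (length 1)
  B: 11 (length 2)
  C: 100 (length 3)
  D: 101 (length 3)
Average length = Σ p(s) × length(s) = 1.7368 bits


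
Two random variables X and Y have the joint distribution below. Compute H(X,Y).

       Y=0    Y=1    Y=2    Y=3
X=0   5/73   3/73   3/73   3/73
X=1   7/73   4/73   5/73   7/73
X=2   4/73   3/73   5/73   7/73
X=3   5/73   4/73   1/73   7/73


H(X,Y) = -Σ p(x,y) log₂ p(x,y)
  p(0,0)=5/73: -0.0685 × log₂(0.0685) = 0.2649
  p(0,1)=3/73: -0.0411 × log₂(0.0411) = 0.1892
  p(0,2)=3/73: -0.0411 × log₂(0.0411) = 0.1892
  p(0,3)=3/73: -0.0411 × log₂(0.0411) = 0.1892
  p(1,0)=7/73: -0.0959 × log₂(0.0959) = 0.3243
  p(1,1)=4/73: -0.0548 × log₂(0.0548) = 0.2296
  p(1,2)=5/73: -0.0685 × log₂(0.0685) = 0.2649
  p(1,3)=7/73: -0.0959 × log₂(0.0959) = 0.3243
  p(2,0)=4/73: -0.0548 × log₂(0.0548) = 0.2296
  p(2,1)=3/73: -0.0411 × log₂(0.0411) = 0.1892
  p(2,2)=5/73: -0.0685 × log₂(0.0685) = 0.2649
  p(2,3)=7/73: -0.0959 × log₂(0.0959) = 0.3243
  p(3,0)=5/73: -0.0685 × log₂(0.0685) = 0.2649
  p(3,1)=4/73: -0.0548 × log₂(0.0548) = 0.2296
  p(3,2)=1/73: -0.0137 × log₂(0.0137) = 0.0848
  p(3,3)=7/73: -0.0959 × log₂(0.0959) = 0.3243
H(X,Y) = 3.8876 bits


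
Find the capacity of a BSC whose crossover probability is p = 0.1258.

For BSC with error probability p:
C = 1 - H(p) where H(p) is binary entropy
H(0.1258) = -0.1258 × log₂(0.1258) - 0.8742 × log₂(0.8742)
H(p) = 0.5458
C = 1 - 0.5458 = 0.4542 bits/use


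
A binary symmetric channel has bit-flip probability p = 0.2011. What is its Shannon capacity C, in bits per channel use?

For BSC with error probability p:
C = 1 - H(p) where H(p) is binary entropy
H(0.2011) = -0.2011 × log₂(0.2011) - 0.7989 × log₂(0.7989)
H(p) = 0.7241
C = 1 - 0.7241 = 0.2759 bits/use


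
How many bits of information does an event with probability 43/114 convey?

Information content I(x) = -log₂(p(x))
I = -log₂(43/114) = -log₂(0.3772)
I = 1.4066 bits


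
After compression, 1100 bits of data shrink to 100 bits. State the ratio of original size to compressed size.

Compression ratio = Original / Compressed
= 1100 / 100 = 11.00:1


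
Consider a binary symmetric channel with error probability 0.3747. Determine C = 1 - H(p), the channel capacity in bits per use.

For BSC with error probability p:
C = 1 - H(p) where H(p) is binary entropy
H(0.3747) = -0.3747 × log₂(0.3747) - 0.6253 × log₂(0.6253)
H(p) = 0.9542
C = 1 - 0.9542 = 0.0458 bits/use


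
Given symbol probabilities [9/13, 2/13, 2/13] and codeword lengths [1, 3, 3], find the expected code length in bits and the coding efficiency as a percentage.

Average length L = Σ p_i × l_i = 1.6154 bits
Entropy H = 1.1982 bits
Efficiency η = H/L × 100% = 74.17%


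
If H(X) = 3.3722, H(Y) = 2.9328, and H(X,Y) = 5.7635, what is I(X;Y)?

I(X;Y) = H(X) + H(Y) - H(X,Y)
I(X;Y) = 3.3722 + 2.9328 - 5.7635 = 0.5415 bits


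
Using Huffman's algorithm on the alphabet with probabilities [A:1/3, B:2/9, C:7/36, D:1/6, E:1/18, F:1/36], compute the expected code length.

Huffman tree construction:
Combine smallest probabilities repeatedly
Resulting codes:
  A: 11 (length 2)
  B: 01 (length 2)
  C: 00 (length 2)
  D: 101 (length 3)
  E: 1001 (length 4)
  F: 1000 (length 4)
Average length = Σ p(s) × length(s) = 2.3333 bits


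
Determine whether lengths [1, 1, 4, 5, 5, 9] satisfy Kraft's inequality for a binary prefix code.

Kraft inequality: Σ 2^(-l_i) ≤ 1 for prefix-free code
Calculating: 2^(-1) + 2^(-1) + 2^(-4) + 2^(-5) + 2^(-5) + 2^(-9)
= 0.5 + 0.5 + 0.0625 + 0.03125 + 0.03125 + 0.001953125
= 1.1270
Since 1.1270 > 1, prefix-free code does not exist


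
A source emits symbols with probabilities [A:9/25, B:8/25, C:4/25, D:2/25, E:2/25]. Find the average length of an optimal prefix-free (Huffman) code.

Huffman tree construction:
Combine smallest probabilities repeatedly
Resulting codes:
  A: 0 (length 1)
  B: 10 (length 2)
  C: 110 (length 3)
  D: 1110 (length 4)
  E: 1111 (length 4)
Average length = Σ p(s) × length(s) = 2.1200 bits


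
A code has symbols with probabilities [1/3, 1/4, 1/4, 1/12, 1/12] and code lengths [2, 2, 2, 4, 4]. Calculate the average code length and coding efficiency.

Average length L = Σ p_i × l_i = 2.3333 bits
Entropy H = 2.1258 bits
Efficiency η = H/L × 100% = 91.11%


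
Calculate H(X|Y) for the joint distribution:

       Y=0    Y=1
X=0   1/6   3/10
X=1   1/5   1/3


H(X|Y) = Σ_y p(y) H(X|Y=y)
  p(Y=0) = 11/30, H(X|Y=0) = 0.9940
  p(Y=1) = 19/30, H(X|Y=1) = 0.9980
H(X|Y) = 0.3667×0.9940 + 0.6333×0.9980 = 0.9965 bits


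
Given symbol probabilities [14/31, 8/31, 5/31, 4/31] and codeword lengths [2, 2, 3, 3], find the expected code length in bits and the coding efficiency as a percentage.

Average length L = Σ p_i × l_i = 2.2903 bits
Entropy H = 1.8280 bits
Efficiency η = H/L × 100% = 79.81%


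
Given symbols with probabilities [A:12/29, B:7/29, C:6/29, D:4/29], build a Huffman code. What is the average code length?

Huffman tree construction:
Combine smallest probabilities repeatedly
Resulting codes:
  A: 0 (length 1)
  B: 10 (length 2)
  C: 111 (length 3)
  D: 110 (length 3)
Average length = Σ p(s) × length(s) = 1.9310 bits


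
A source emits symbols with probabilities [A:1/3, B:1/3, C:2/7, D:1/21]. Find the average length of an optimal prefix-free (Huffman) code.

Huffman tree construction:
Combine smallest probabilities repeatedly
Resulting codes:
  A: 10 (length 2)
  B: 11 (length 2)
  C: 01 (length 2)
  D: 00 (length 2)
Average length = Σ p(s) × length(s) = 2.0000 bits


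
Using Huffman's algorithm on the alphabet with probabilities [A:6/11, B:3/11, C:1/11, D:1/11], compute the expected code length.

Huffman tree construction:
Combine smallest probabilities repeatedly
Resulting codes:
  A: 1 (length 1)
  B: 01 (length 2)
  C: 000 (length 3)
  D: 001 (length 3)
Average length = Σ p(s) × length(s) = 1.6364 bits


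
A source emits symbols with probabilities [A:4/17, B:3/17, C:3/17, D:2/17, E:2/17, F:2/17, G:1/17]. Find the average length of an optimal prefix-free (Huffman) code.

Huffman tree construction:
Combine smallest probabilities repeatedly
Resulting codes:
  A: 01 (length 2)
  B: 110 (length 3)
  C: 111 (length 3)
  D: 001 (length 3)
  E: 100 (length 3)
  F: 101 (length 3)
  G: 000 (length 3)
Average length = Σ p(s) × length(s) = 2.7647 bits


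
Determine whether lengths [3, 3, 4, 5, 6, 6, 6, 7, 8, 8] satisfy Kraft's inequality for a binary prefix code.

Kraft inequality: Σ 2^(-l_i) ≤ 1 for prefix-free code
Calculating: 2^(-3) + 2^(-3) + 2^(-4) + 2^(-5) + 2^(-6) + 2^(-6) + 2^(-6) + 2^(-7) + 2^(-8) + 2^(-8)
= 0.125 + 0.125 + 0.0625 + 0.03125 + 0.015625 + 0.015625 + 0.015625 + 0.0078125 + 0.00390625 + 0.00390625
= 0.4062
Since 0.4062 ≤ 1, prefix-free code exists


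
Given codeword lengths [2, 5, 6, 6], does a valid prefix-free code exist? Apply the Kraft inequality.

Kraft inequality: Σ 2^(-l_i) ≤ 1 for prefix-free code
Calculating: 2^(-2) + 2^(-5) + 2^(-6) + 2^(-6)
= 0.25 + 0.03125 + 0.015625 + 0.015625
= 0.3125
Since 0.3125 ≤ 1, prefix-free code exists


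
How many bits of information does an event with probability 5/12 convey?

Information content I(x) = -log₂(p(x))
I = -log₂(5/12) = -log₂(0.4167)
I = 1.2630 bits


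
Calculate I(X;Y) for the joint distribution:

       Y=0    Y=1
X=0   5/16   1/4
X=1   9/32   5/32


H(X) = 0.9887, H(Y) = 0.9745, H(X,Y) = 1.9576
I(X;Y) = H(X) + H(Y) - H(X,Y) = 0.0056 bits


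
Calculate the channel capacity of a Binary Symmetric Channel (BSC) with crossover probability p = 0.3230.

For BSC with error probability p:
C = 1 - H(p) where H(p) is binary entropy
H(0.3230) = -0.3230 × log₂(0.3230) - 0.6770 × log₂(0.6770)
H(p) = 0.9076
C = 1 - 0.9076 = 0.0924 bits/use


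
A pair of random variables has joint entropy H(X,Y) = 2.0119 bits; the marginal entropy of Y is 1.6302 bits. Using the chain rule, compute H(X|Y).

Chain rule: H(X,Y) = H(X|Y) + H(Y)
H(X|Y) = H(X,Y) - H(Y) = 2.0119 - 1.6302 = 0.3817 bits


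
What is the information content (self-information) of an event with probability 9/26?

Information content I(x) = -log₂(p(x))
I = -log₂(9/26) = -log₂(0.3462)
I = 1.5305 bits


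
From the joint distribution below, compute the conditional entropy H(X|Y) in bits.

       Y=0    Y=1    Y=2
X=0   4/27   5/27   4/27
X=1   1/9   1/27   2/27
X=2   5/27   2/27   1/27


H(X|Y) = Σ_y p(y) H(X|Y=y)
  p(Y=0) = 4/9, H(X|Y=0) = 1.5546
  p(Y=1) = 8/27, H(X|Y=1) = 1.2988
  p(Y=2) = 7/27, H(X|Y=2) = 1.3788
H(X|Y) = 0.4444×1.5546 + 0.2963×1.2988 + 0.2593×1.3788 = 1.4332 bits


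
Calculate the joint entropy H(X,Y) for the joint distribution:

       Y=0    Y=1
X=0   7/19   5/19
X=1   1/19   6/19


H(X,Y) = -Σ p(x,y) log₂ p(x,y)
  p(0,0)=7/19: -0.3684 × log₂(0.3684) = 0.5307
  p(0,1)=5/19: -0.2632 × log₂(0.2632) = 0.5068
  p(1,0)=1/19: -0.0526 × log₂(0.0526) = 0.2236
  p(1,1)=6/19: -0.3158 × log₂(0.3158) = 0.5251
H(X,Y) = 1.7863 bits


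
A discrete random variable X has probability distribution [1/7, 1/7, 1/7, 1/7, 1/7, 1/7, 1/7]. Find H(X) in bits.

H(X) = -Σ p(x) log₂ p(x)
  -1/7 × log₂(1/7) = 0.4011
  -1/7 × log₂(1/7) = 0.4011
  -1/7 × log₂(1/7) = 0.4011
  -1/7 × log₂(1/7) = 0.4011
  -1/7 × log₂(1/7) = 0.4011
  -1/7 × log₂(1/7) = 0.4011
  -1/7 × log₂(1/7) = 0.4011
H(X) = 2.8074 bits


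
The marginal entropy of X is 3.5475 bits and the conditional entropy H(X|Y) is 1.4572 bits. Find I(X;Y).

I(X;Y) = H(X) - H(X|Y)
I(X;Y) = 3.5475 - 1.4572 = 2.0903 bits


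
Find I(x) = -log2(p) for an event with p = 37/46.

Information content I(x) = -log₂(p(x))
I = -log₂(37/46) = -log₂(0.8043)
I = 0.3141 bits


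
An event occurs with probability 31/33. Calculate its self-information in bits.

Information content I(x) = -log₂(p(x))
I = -log₂(31/33) = -log₂(0.9394)
I = 0.0902 bits


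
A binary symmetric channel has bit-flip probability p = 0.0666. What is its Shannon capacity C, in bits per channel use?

For BSC with error probability p:
C = 1 - H(p) where H(p) is binary entropy
H(0.0666) = -0.0666 × log₂(0.0666) - 0.9334 × log₂(0.9334)
H(p) = 0.3531
C = 1 - 0.3531 = 0.6469 bits/use


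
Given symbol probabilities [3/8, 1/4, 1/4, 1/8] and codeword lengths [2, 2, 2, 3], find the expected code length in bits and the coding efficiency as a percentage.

Average length L = Σ p_i × l_i = 2.1250 bits
Entropy H = 1.9056 bits
Efficiency η = H/L × 100% = 89.68%


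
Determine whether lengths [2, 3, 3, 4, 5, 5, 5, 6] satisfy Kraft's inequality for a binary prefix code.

Kraft inequality: Σ 2^(-l_i) ≤ 1 for prefix-free code
Calculating: 2^(-2) + 2^(-3) + 2^(-3) + 2^(-4) + 2^(-5) + 2^(-5) + 2^(-5) + 2^(-6)
= 0.25 + 0.125 + 0.125 + 0.0625 + 0.03125 + 0.03125 + 0.03125 + 0.015625
= 0.6719
Since 0.6719 ≤ 1, prefix-free code exists


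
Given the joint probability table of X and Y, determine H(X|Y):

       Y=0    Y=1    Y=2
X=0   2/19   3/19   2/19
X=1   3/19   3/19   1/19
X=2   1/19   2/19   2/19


H(X|Y) = Σ_y p(y) H(X|Y=y)
  p(Y=0) = 6/19, H(X|Y=0) = 1.4591
  p(Y=1) = 8/19, H(X|Y=1) = 1.5613
  p(Y=2) = 5/19, H(X|Y=2) = 1.5219
H(X|Y) = 0.3158×1.4591 + 0.4211×1.5613 + 0.2632×1.5219 = 1.5187 bits


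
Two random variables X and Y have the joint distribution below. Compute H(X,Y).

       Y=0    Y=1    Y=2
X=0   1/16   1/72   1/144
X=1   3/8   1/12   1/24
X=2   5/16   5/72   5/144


H(X,Y) = -Σ p(x,y) log₂ p(x,y)
  p(0,0)=1/16: -0.0625 × log₂(0.0625) = 0.2500
  p(0,1)=1/72: -0.0139 × log₂(0.0139) = 0.0857
  p(0,2)=1/144: -0.0069 × log₂(0.0069) = 0.0498
  p(1,0)=3/8: -0.3750 × log₂(0.3750) = 0.5306
  p(1,1)=1/12: -0.0833 × log₂(0.0833) = 0.2987
  p(1,2)=1/24: -0.0417 × log₂(0.0417) = 0.1910
  p(2,0)=5/16: -0.3125 × log₂(0.3125) = 0.5244
  p(2,1)=5/72: -0.0694 × log₂(0.0694) = 0.2672
  p(2,2)=5/144: -0.0347 × log₂(0.0347) = 0.1683
H(X,Y) = 2.3659 bits


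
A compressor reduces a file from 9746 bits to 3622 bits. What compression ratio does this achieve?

Compression ratio = Original / Compressed
= 9746 / 3622 = 2.69:1


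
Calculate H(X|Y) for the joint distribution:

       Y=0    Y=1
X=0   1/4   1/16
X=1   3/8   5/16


H(X|Y) = Σ_y p(y) H(X|Y=y)
  p(Y=0) = 5/8, H(X|Y=0) = 0.9710
  p(Y=1) = 3/8, H(X|Y=1) = 0.6500
H(X|Y) = 0.6250×0.9710 + 0.3750×0.6500 = 0.8506 bits


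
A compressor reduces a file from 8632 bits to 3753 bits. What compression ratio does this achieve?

Compression ratio = Original / Compressed
= 8632 / 3753 = 2.30:1


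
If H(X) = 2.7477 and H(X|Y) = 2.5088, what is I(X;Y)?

I(X;Y) = H(X) - H(X|Y)
I(X;Y) = 2.7477 - 2.5088 = 0.2389 bits


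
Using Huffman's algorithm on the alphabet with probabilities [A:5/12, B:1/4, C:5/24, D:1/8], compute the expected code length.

Huffman tree construction:
Combine smallest probabilities repeatedly
Resulting codes:
  A: 0 (length 1)
  B: 10 (length 2)
  C: 111 (length 3)
  D: 110 (length 3)
Average length = Σ p(s) × length(s) = 1.9167 bits


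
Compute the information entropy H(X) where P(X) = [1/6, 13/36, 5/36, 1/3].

H(X) = -Σ p(x) log₂ p(x)
  -1/6 × log₂(1/6) = 0.4308
  -13/36 × log₂(13/36) = 0.5306
  -5/36 × log₂(5/36) = 0.3956
  -1/3 × log₂(1/3) = 0.5283
H(X) = 1.8854 bits


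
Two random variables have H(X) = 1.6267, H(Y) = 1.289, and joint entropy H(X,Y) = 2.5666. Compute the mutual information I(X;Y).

I(X;Y) = H(X) + H(Y) - H(X,Y)
I(X;Y) = 1.6267 + 1.289 - 2.5666 = 0.3491 bits


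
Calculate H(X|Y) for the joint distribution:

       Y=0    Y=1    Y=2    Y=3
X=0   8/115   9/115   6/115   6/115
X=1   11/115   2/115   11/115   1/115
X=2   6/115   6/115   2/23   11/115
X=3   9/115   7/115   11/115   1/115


H(X|Y) = Σ_y p(y) H(X|Y=y)
  p(Y=0) = 34/115, H(X|Y=0) = 1.9671
  p(Y=1) = 24/115, H(X|Y=1) = 1.8479
  p(Y=2) = 38/115, H(X|Y=2) = 1.9628
  p(Y=3) = 19/115, H(X|Y=3) = 1.4288
H(X|Y) = 0.2957×1.9671 + 0.2087×1.8479 + 0.3304×1.9628 + 0.1652×1.4288 = 1.8518 bits


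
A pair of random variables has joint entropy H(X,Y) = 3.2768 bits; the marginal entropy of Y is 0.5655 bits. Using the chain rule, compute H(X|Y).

Chain rule: H(X,Y) = H(X|Y) + H(Y)
H(X|Y) = H(X,Y) - H(Y) = 3.2768 - 0.5655 = 2.7113 bits


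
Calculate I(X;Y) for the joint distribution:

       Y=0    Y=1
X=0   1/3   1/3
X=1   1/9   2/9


H(X) = 0.9183, H(Y) = 0.9911, H(X,Y) = 1.8911
I(X;Y) = H(X) + H(Y) - H(X,Y) = 0.0183 bits


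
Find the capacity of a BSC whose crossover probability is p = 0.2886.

For BSC with error probability p:
C = 1 - H(p) where H(p) is binary entropy
H(0.2886) = -0.2886 × log₂(0.2886) - 0.7114 × log₂(0.7114)
H(p) = 0.8669
C = 1 - 0.8669 = 0.1331 bits/use


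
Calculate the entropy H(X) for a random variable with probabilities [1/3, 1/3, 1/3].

H(X) = -Σ p(x) log₂ p(x)
  -1/3 × log₂(1/3) = 0.5283
  -1/3 × log₂(1/3) = 0.5283
  -1/3 × log₂(1/3) = 0.5283
H(X) = 1.5850 bits


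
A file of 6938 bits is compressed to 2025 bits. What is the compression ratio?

Compression ratio = Original / Compressed
= 6938 / 2025 = 3.43:1


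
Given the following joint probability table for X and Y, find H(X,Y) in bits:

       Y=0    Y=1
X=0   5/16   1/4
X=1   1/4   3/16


H(X,Y) = -Σ p(x,y) log₂ p(x,y)
  p(0,0)=5/16: -0.3125 × log₂(0.3125) = 0.5244
  p(0,1)=1/4: -0.2500 × log₂(0.2500) = 0.5000
  p(1,0)=1/4: -0.2500 × log₂(0.2500) = 0.5000
  p(1,1)=3/16: -0.1875 × log₂(0.1875) = 0.4528
H(X,Y) = 1.9772 bits


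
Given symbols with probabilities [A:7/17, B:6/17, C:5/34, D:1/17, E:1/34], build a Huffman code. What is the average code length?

Huffman tree construction:
Combine smallest probabilities repeatedly
Resulting codes:
  A: 0 (length 1)
  B: 11 (length 2)
  C: 101 (length 3)
  D: 1001 (length 4)
  E: 1000 (length 4)
Average length = Σ p(s) × length(s) = 1.9118 bits


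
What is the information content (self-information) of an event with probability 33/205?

Information content I(x) = -log₂(p(x))
I = -log₂(33/205) = -log₂(0.1610)
I = 2.6351 bits


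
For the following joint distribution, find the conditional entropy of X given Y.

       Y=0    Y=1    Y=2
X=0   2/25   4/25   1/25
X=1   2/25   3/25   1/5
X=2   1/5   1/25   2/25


H(X|Y) = Σ_y p(y) H(X|Y=y)
  p(Y=0) = 9/25, H(X|Y=0) = 1.4355
  p(Y=1) = 8/25, H(X|Y=1) = 1.4056
  p(Y=2) = 8/25, H(X|Y=2) = 1.2988
H(X|Y) = 0.3600×1.4355 + 0.3200×1.4056 + 0.3200×1.2988 = 1.3822 bits


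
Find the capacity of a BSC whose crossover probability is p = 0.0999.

For BSC with error probability p:
C = 1 - H(p) where H(p) is binary entropy
H(0.0999) = -0.0999 × log₂(0.0999) - 0.9001 × log₂(0.9001)
H(p) = 0.4687
C = 1 - 0.4687 = 0.5313 bits/use


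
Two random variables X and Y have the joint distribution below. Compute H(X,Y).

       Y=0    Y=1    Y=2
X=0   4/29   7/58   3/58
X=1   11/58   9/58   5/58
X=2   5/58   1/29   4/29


H(X,Y) = -Σ p(x,y) log₂ p(x,y)
  p(0,0)=4/29: -0.1379 × log₂(0.1379) = 0.3942
  p(0,1)=7/58: -0.1207 × log₂(0.1207) = 0.3682
  p(0,2)=3/58: -0.0517 × log₂(0.0517) = 0.2210
  p(1,0)=11/58: -0.1897 × log₂(0.1897) = 0.4549
  p(1,1)=9/58: -0.1552 × log₂(0.1552) = 0.4171
  p(1,2)=5/58: -0.0862 × log₂(0.0862) = 0.3048
  p(2,0)=5/58: -0.0862 × log₂(0.0862) = 0.3048
  p(2,1)=1/29: -0.0345 × log₂(0.0345) = 0.1675
  p(2,2)=4/29: -0.1379 × log₂(0.1379) = 0.3942
H(X,Y) = 3.0268 bits


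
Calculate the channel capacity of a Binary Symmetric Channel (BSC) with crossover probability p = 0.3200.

For BSC with error probability p:
C = 1 - H(p) where H(p) is binary entropy
H(0.3200) = -0.3200 × log₂(0.3200) - 0.6800 × log₂(0.6800)
H(p) = 0.9044
C = 1 - 0.9044 = 0.0956 bits/use


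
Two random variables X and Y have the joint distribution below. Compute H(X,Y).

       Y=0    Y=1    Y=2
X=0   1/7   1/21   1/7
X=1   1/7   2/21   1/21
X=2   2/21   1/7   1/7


H(X,Y) = -Σ p(x,y) log₂ p(x,y)
  p(0,0)=1/7: -0.1429 × log₂(0.1429) = 0.4011
  p(0,1)=1/21: -0.0476 × log₂(0.0476) = 0.2092
  p(0,2)=1/7: -0.1429 × log₂(0.1429) = 0.4011
  p(1,0)=1/7: -0.1429 × log₂(0.1429) = 0.4011
  p(1,1)=2/21: -0.0952 × log₂(0.0952) = 0.3231
  p(1,2)=1/21: -0.0476 × log₂(0.0476) = 0.2092
  p(2,0)=2/21: -0.0952 × log₂(0.0952) = 0.3231
  p(2,1)=1/7: -0.1429 × log₂(0.1429) = 0.4011
  p(2,2)=1/7: -0.1429 × log₂(0.1429) = 0.4011
H(X,Y) = 3.0697 bits


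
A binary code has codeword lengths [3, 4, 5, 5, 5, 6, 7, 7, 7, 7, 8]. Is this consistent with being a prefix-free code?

Kraft inequality: Σ 2^(-l_i) ≤ 1 for prefix-free code
Calculating: 2^(-3) + 2^(-4) + 2^(-5) + 2^(-5) + 2^(-5) + 2^(-6) + 2^(-7) + 2^(-7) + 2^(-7) + 2^(-7) + 2^(-8)
= 0.125 + 0.0625 + 0.03125 + 0.03125 + 0.03125 + 0.015625 + 0.0078125 + 0.0078125 + 0.0078125 + 0.0078125 + 0.00390625
= 0.3320
Since 0.3320 ≤ 1, prefix-free code exists


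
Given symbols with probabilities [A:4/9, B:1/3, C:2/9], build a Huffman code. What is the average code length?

Huffman tree construction:
Combine smallest probabilities repeatedly
Resulting codes:
  A: 0 (length 1)
  B: 11 (length 2)
  C: 10 (length 2)
Average length = Σ p(s) × length(s) = 1.5556 bits


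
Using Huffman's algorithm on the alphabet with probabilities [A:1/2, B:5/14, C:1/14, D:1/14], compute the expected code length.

Huffman tree construction:
Combine smallest probabilities repeatedly
Resulting codes:
  A: 0 (length 1)
  B: 11 (length 2)
  C: 100 (length 3)
  D: 101 (length 3)
Average length = Σ p(s) × length(s) = 1.6429 bits


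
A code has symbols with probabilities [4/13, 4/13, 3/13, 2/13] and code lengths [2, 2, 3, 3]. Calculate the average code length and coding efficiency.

Average length L = Σ p_i × l_i = 2.3846 bits
Entropy H = 1.9501 bits
Efficiency η = H/L × 100% = 81.78%


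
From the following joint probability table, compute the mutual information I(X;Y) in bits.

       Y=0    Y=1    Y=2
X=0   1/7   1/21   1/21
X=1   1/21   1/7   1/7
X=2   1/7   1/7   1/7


H(X) = 1.5452, H(Y) = 1.5850, H(X,Y) = 3.0338
I(X;Y) = H(X) + H(Y) - H(X,Y) = 0.0963 bits


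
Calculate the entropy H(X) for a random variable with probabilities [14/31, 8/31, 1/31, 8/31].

H(X) = -Σ p(x) log₂ p(x)
  -14/31 × log₂(14/31) = 0.5179
  -8/31 × log₂(8/31) = 0.5043
  -1/31 × log₂(1/31) = 0.1598
  -8/31 × log₂(8/31) = 0.5043
H(X) = 1.6864 bits


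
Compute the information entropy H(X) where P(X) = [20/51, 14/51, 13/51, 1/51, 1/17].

H(X) = -Σ p(x) log₂ p(x)
  -20/51 × log₂(20/51) = 0.5296
  -14/51 × log₂(14/51) = 0.5120
  -13/51 × log₂(13/51) = 0.5027
  -1/51 × log₂(1/51) = 0.1112
  -1/17 × log₂(1/17) = 0.2404
H(X) = 1.8959 bits


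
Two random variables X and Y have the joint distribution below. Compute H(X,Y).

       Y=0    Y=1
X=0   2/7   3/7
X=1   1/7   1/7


H(X,Y) = -Σ p(x,y) log₂ p(x,y)
  p(0,0)=2/7: -0.2857 × log₂(0.2857) = 0.5164
  p(0,1)=3/7: -0.4286 × log₂(0.4286) = 0.5239
  p(1,0)=1/7: -0.1429 × log₂(0.1429) = 0.4011
  p(1,1)=1/7: -0.1429 × log₂(0.1429) = 0.4011
H(X,Y) = 1.8424 bits


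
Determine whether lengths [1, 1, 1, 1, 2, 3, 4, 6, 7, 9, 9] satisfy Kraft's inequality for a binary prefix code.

Kraft inequality: Σ 2^(-l_i) ≤ 1 for prefix-free code
Calculating: 2^(-1) + 2^(-1) + 2^(-1) + 2^(-1) + 2^(-2) + 2^(-3) + 2^(-4) + 2^(-6) + 2^(-7) + 2^(-9) + 2^(-9)
= 0.5 + 0.5 + 0.5 + 0.5 + 0.25 + 0.125 + 0.0625 + 0.015625 + 0.0078125 + 0.001953125 + 0.001953125
= 2.4648
Since 2.4648 > 1, prefix-free code does not exist


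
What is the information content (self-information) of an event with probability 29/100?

Information content I(x) = -log₂(p(x))
I = -log₂(29/100) = -log₂(0.2900)
I = 1.7859 bits


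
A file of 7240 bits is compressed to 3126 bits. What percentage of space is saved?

Space savings = (1 - Compressed/Original) × 100%
= (1 - 3126/7240) × 100%
= 56.82%


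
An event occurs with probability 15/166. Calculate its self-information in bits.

Information content I(x) = -log₂(p(x))
I = -log₂(15/166) = -log₂(0.0904)
I = 3.4681 bits


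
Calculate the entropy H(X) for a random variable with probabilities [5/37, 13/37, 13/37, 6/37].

H(X) = -Σ p(x) log₂ p(x)
  -5/37 × log₂(5/37) = 0.3902
  -13/37 × log₂(13/37) = 0.5302
  -13/37 × log₂(13/37) = 0.5302
  -6/37 × log₂(6/37) = 0.4256
H(X) = 1.8762 bits


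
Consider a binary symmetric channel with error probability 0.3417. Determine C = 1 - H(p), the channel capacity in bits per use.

For BSC with error probability p:
C = 1 - H(p) where H(p) is binary entropy
H(0.3417) = -0.3417 × log₂(0.3417) - 0.6583 × log₂(0.6583)
H(p) = 0.9264
C = 1 - 0.9264 = 0.0736 bits/use


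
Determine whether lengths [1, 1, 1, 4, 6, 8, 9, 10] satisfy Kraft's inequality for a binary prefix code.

Kraft inequality: Σ 2^(-l_i) ≤ 1 for prefix-free code
Calculating: 2^(-1) + 2^(-1) + 2^(-1) + 2^(-4) + 2^(-6) + 2^(-8) + 2^(-9) + 2^(-10)
= 0.5 + 0.5 + 0.5 + 0.0625 + 0.015625 + 0.00390625 + 0.001953125 + 0.0009765625
= 1.5850
Since 1.5850 > 1, prefix-free code does not exist


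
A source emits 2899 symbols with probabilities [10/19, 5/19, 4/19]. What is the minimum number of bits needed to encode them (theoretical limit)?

Entropy H = 1.4675 bits/symbol
Minimum bits = H × n = 1.4675 × 2899
= 4254.16 bits


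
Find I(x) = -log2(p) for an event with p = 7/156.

Information content I(x) = -log₂(p(x))
I = -log₂(7/156) = -log₂(0.0449)
I = 4.4780 bits


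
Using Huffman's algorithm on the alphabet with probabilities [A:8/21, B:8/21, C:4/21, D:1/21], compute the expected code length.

Huffman tree construction:
Combine smallest probabilities repeatedly
Resulting codes:
  A: 11 (length 2)
  B: 0 (length 1)
  C: 101 (length 3)
  D: 100 (length 3)
Average length = Σ p(s) × length(s) = 1.8571 bits


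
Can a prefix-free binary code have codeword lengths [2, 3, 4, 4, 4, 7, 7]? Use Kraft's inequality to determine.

Kraft inequality: Σ 2^(-l_i) ≤ 1 for prefix-free code
Calculating: 2^(-2) + 2^(-3) + 2^(-4) + 2^(-4) + 2^(-4) + 2^(-7) + 2^(-7)
= 0.25 + 0.125 + 0.0625 + 0.0625 + 0.0625 + 0.0078125 + 0.0078125
= 0.5781
Since 0.5781 ≤ 1, prefix-free code exists


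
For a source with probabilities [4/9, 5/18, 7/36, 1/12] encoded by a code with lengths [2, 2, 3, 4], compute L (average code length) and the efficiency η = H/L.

Average length L = Σ p_i × l_i = 2.3611 bits
Entropy H = 1.7914 bits
Efficiency η = H/L × 100% = 75.87%


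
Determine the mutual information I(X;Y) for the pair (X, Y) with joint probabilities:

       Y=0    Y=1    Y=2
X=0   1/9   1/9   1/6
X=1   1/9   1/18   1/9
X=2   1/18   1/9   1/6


H(X) = 1.5715, H(Y) = 1.5466, H(X,Y) = 3.0860
I(X;Y) = H(X) + H(Y) - H(X,Y) = 0.0321 bits


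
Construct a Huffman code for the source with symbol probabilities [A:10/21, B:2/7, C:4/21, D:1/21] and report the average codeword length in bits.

Huffman tree construction:
Combine smallest probabilities repeatedly
Resulting codes:
  A: 0 (length 1)
  B: 11 (length 2)
  C: 101 (length 3)
  D: 100 (length 3)
Average length = Σ p(s) × length(s) = 1.7619 bits


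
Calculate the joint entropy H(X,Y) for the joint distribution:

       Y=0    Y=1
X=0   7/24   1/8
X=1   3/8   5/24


H(X,Y) = -Σ p(x,y) log₂ p(x,y)
  p(0,0)=7/24: -0.2917 × log₂(0.2917) = 0.5185
  p(0,1)=1/8: -0.1250 × log₂(0.1250) = 0.3750
  p(1,0)=3/8: -0.3750 × log₂(0.3750) = 0.5306
  p(1,1)=5/24: -0.2083 × log₂(0.2083) = 0.4715
H(X,Y) = 1.8956 bits


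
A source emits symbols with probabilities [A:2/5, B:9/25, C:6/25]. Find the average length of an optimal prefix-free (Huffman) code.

Huffman tree construction:
Combine smallest probabilities repeatedly
Resulting codes:
  A: 0 (length 1)
  B: 11 (length 2)
  C: 10 (length 2)
Average length = Σ p(s) × length(s) = 1.6000 bits


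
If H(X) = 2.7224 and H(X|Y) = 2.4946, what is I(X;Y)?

I(X;Y) = H(X) - H(X|Y)
I(X;Y) = 2.7224 - 2.4946 = 0.2278 bits


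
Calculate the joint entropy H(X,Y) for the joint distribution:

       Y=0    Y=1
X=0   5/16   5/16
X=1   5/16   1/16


H(X,Y) = -Σ p(x,y) log₂ p(x,y)
  p(0,0)=5/16: -0.3125 × log₂(0.3125) = 0.5244
  p(0,1)=5/16: -0.3125 × log₂(0.3125) = 0.5244
  p(1,0)=5/16: -0.3125 × log₂(0.3125) = 0.5244
  p(1,1)=1/16: -0.0625 × log₂(0.0625) = 0.2500
H(X,Y) = 1.8232 bits


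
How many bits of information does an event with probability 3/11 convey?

Information content I(x) = -log₂(p(x))
I = -log₂(3/11) = -log₂(0.2727)
I = 1.8745 bits


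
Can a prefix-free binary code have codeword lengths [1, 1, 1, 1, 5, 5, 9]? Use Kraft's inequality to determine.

Kraft inequality: Σ 2^(-l_i) ≤ 1 for prefix-free code
Calculating: 2^(-1) + 2^(-1) + 2^(-1) + 2^(-1) + 2^(-5) + 2^(-5) + 2^(-9)
= 0.5 + 0.5 + 0.5 + 0.5 + 0.03125 + 0.03125 + 0.001953125
= 2.0645
Since 2.0645 > 1, prefix-free code does not exist


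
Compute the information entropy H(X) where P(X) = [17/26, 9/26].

H(X) = -Σ p(x) log₂ p(x)
  -17/26 × log₂(17/26) = 0.4008
  -9/26 × log₂(9/26) = 0.5298
H(X) = 0.9306 bits


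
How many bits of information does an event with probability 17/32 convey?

Information content I(x) = -log₂(p(x))
I = -log₂(17/32) = -log₂(0.5312)
I = 0.9125 bits


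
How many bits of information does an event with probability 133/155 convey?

Information content I(x) = -log₂(p(x))
I = -log₂(133/155) = -log₂(0.8581)
I = 0.2208 bits


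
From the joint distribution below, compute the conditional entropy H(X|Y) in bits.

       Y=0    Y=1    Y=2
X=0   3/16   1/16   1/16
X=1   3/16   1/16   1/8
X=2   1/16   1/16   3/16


H(X|Y) = Σ_y p(y) H(X|Y=y)
  p(Y=0) = 7/16, H(X|Y=0) = 1.4488
  p(Y=1) = 3/16, H(X|Y=1) = 1.5850
  p(Y=2) = 3/8, H(X|Y=2) = 1.4591
H(X|Y) = 0.4375×1.4488 + 0.1875×1.5850 + 0.3750×1.4591 = 1.4782 bits


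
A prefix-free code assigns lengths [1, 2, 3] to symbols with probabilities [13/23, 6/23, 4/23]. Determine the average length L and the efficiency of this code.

Average length L = Σ p_i × l_i = 1.6087 bits
Entropy H = 1.4098 bits
Efficiency η = H/L × 100% = 87.64%


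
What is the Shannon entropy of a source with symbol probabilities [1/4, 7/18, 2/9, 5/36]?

H(X) = -Σ p(x) log₂ p(x)
  -1/4 × log₂(1/4) = 0.5000
  -7/18 × log₂(7/18) = 0.5299
  -2/9 × log₂(2/9) = 0.4822
  -5/36 × log₂(5/36) = 0.3956
H(X) = 1.9076 bits


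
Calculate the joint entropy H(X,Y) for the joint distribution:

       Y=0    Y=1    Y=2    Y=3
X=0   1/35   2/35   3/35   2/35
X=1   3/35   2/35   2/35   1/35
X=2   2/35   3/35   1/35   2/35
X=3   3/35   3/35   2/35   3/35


H(X,Y) = -Σ p(x,y) log₂ p(x,y)
  p(0,0)=1/35: -0.0286 × log₂(0.0286) = 0.1466
  p(0,1)=2/35: -0.0571 × log₂(0.0571) = 0.2360
  p(0,2)=3/35: -0.0857 × log₂(0.0857) = 0.3038
  p(0,3)=2/35: -0.0571 × log₂(0.0571) = 0.2360
  p(1,0)=3/35: -0.0857 × log₂(0.0857) = 0.3038
  p(1,1)=2/35: -0.0571 × log₂(0.0571) = 0.2360
  p(1,2)=2/35: -0.0571 × log₂(0.0571) = 0.2360
  p(1,3)=1/35: -0.0286 × log₂(0.0286) = 0.1466
  p(2,0)=2/35: -0.0571 × log₂(0.0571) = 0.2360
  p(2,1)=3/35: -0.0857 × log₂(0.0857) = 0.3038
  p(2,2)=1/35: -0.0286 × log₂(0.0286) = 0.1466
  p(2,3)=2/35: -0.0571 × log₂(0.0571) = 0.2360
  p(3,0)=3/35: -0.0857 × log₂(0.0857) = 0.3038
  p(3,1)=3/35: -0.0857 × log₂(0.0857) = 0.3038
  p(3,2)=2/35: -0.0571 × log₂(0.0571) = 0.2360
  p(3,3)=3/35: -0.0857 × log₂(0.0857) = 0.3038
H(X,Y) = 3.9142 bits


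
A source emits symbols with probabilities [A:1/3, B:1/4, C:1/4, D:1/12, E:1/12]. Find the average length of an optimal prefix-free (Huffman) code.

Huffman tree construction:
Combine smallest probabilities repeatedly
Resulting codes:
  A: 11 (length 2)
  B: 01 (length 2)
  C: 10 (length 2)
  D: 000 (length 3)
  E: 001 (length 3)
Average length = Σ p(s) × length(s) = 2.1667 bits


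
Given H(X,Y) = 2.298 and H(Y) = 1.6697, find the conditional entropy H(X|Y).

Chain rule: H(X,Y) = H(X|Y) + H(Y)
H(X|Y) = H(X,Y) - H(Y) = 2.298 - 1.6697 = 0.6283 bits


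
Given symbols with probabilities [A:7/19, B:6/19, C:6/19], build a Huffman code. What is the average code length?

Huffman tree construction:
Combine smallest probabilities repeatedly
Resulting codes:
  A: 0 (length 1)
  B: 10 (length 2)
  C: 11 (length 2)
Average length = Σ p(s) × length(s) = 1.6316 bits


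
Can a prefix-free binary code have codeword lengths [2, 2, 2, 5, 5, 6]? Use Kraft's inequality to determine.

Kraft inequality: Σ 2^(-l_i) ≤ 1 for prefix-free code
Calculating: 2^(-2) + 2^(-2) + 2^(-2) + 2^(-5) + 2^(-5) + 2^(-6)
= 0.25 + 0.25 + 0.25 + 0.03125 + 0.03125 + 0.015625
= 0.8281
Since 0.8281 ≤ 1, prefix-free code exists


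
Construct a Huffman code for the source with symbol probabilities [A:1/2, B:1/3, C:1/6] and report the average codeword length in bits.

Huffman tree construction:
Combine smallest probabilities repeatedly
Resulting codes:
  A: 0 (length 1)
  B: 11 (length 2)
  C: 10 (length 2)
Average length = Σ p(s) × length(s) = 1.5000 bits


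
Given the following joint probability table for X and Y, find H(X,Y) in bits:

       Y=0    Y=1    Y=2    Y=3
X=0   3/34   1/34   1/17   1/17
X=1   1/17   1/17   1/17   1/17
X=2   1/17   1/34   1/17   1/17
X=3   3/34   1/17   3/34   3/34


H(X,Y) = -Σ p(x,y) log₂ p(x,y)
  p(0,0)=3/34: -0.0882 × log₂(0.0882) = 0.3090
  p(0,1)=1/34: -0.0294 × log₂(0.0294) = 0.1496
  p(0,2)=1/17: -0.0588 × log₂(0.0588) = 0.2404
  p(0,3)=1/17: -0.0588 × log₂(0.0588) = 0.2404
  p(1,0)=1/17: -0.0588 × log₂(0.0588) = 0.2404
  p(1,1)=1/17: -0.0588 × log₂(0.0588) = 0.2404
  p(1,2)=1/17: -0.0588 × log₂(0.0588) = 0.2404
  p(1,3)=1/17: -0.0588 × log₂(0.0588) = 0.2404
  p(2,0)=1/17: -0.0588 × log₂(0.0588) = 0.2404
  p(2,1)=1/34: -0.0294 × log₂(0.0294) = 0.1496
  p(2,2)=1/17: -0.0588 × log₂(0.0588) = 0.2404
  p(2,3)=1/17: -0.0588 × log₂(0.0588) = 0.2404
  p(3,0)=3/34: -0.0882 × log₂(0.0882) = 0.3090
  p(3,1)=1/17: -0.0588 × log₂(0.0588) = 0.2404
  p(3,2)=3/34: -0.0882 × log₂(0.0882) = 0.3090
  p(3,3)=3/34: -0.0882 × log₂(0.0882) = 0.3090
H(X,Y) = 3.9398 bits


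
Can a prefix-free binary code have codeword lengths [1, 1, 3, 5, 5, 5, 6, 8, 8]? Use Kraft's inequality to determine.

Kraft inequality: Σ 2^(-l_i) ≤ 1 for prefix-free code
Calculating: 2^(-1) + 2^(-1) + 2^(-3) + 2^(-5) + 2^(-5) + 2^(-5) + 2^(-6) + 2^(-8) + 2^(-8)
= 0.5 + 0.5 + 0.125 + 0.03125 + 0.03125 + 0.03125 + 0.015625 + 0.00390625 + 0.00390625
= 1.2422
Since 1.2422 > 1, prefix-free code does not exist


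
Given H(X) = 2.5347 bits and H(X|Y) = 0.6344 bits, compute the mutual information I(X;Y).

I(X;Y) = H(X) - H(X|Y)
I(X;Y) = 2.5347 - 0.6344 = 1.9003 bits


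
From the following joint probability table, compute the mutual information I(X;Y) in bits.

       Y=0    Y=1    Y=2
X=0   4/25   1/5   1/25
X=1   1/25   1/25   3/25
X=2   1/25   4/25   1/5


H(X) = 1.5219, H(Y) = 1.5535, H(X,Y) = 2.8849
I(X;Y) = H(X) + H(Y) - H(X,Y) = 0.1906 bits


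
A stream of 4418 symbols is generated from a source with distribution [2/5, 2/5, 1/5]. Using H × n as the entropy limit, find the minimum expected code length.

Entropy H = 1.5219 bits/symbol
Minimum bits = H × n = 1.5219 × 4418
= 6723.88 bits


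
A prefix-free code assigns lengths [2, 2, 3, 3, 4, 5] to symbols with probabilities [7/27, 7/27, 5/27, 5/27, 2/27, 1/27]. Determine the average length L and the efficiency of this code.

Average length L = Σ p_i × l_i = 2.6296 bits
Entropy H = 2.3652 bits
Efficiency η = H/L × 100% = 89.94%


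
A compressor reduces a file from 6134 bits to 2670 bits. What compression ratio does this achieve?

Compression ratio = Original / Compressed
= 6134 / 2670 = 2.30:1


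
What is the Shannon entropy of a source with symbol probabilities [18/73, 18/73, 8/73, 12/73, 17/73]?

H(X) = -Σ p(x) log₂ p(x)
  -18/73 × log₂(18/73) = 0.4981
  -18/73 × log₂(18/73) = 0.4981
  -8/73 × log₂(8/73) = 0.3496
  -12/73 × log₂(12/73) = 0.4282
  -17/73 × log₂(17/73) = 0.4896
H(X) = 2.2635 bits


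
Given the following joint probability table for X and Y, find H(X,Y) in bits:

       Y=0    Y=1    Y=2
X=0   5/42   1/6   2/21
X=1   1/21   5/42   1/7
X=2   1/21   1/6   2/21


H(X,Y) = -Σ p(x,y) log₂ p(x,y)
  p(0,0)=5/42: -0.1190 × log₂(0.1190) = 0.3655
  p(0,1)=1/6: -0.1667 × log₂(0.1667) = 0.4308
  p(0,2)=2/21: -0.0952 × log₂(0.0952) = 0.3231
  p(1,0)=1/21: -0.0476 × log₂(0.0476) = 0.2092
  p(1,1)=5/42: -0.1190 × log₂(0.1190) = 0.3655
  p(1,2)=1/7: -0.1429 × log₂(0.1429) = 0.4011
  p(2,0)=1/21: -0.0476 × log₂(0.0476) = 0.2092
  p(2,1)=1/6: -0.1667 × log₂(0.1667) = 0.4308
  p(2,2)=2/21: -0.0952 × log₂(0.0952) = 0.3231
H(X,Y) = 3.0582 bits


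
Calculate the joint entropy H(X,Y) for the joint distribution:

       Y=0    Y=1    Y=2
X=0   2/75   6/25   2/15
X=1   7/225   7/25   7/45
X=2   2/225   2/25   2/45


H(X,Y) = -Σ p(x,y) log₂ p(x,y)
  p(0,0)=2/75: -0.0267 × log₂(0.0267) = 0.1394
  p(0,1)=6/25: -0.2400 × log₂(0.2400) = 0.4941
  p(0,2)=2/15: -0.1333 × log₂(0.1333) = 0.3876
  p(1,0)=7/225: -0.0311 × log₂(0.0311) = 0.1558
  p(1,1)=7/25: -0.2800 × log₂(0.2800) = 0.5142
  p(1,2)=7/45: -0.1556 × log₂(0.1556) = 0.4176
  p(2,0)=2/225: -0.0089 × log₂(0.0089) = 0.0606
  p(2,1)=2/25: -0.0800 × log₂(0.0800) = 0.2915
  p(2,2)=2/45: -0.0444 × log₂(0.0444) = 0.1996
H(X,Y) = 2.6604 bits


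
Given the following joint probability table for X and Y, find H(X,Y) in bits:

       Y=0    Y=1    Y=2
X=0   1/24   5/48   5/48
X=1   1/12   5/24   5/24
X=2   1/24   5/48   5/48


H(X,Y) = -Σ p(x,y) log₂ p(x,y)
  p(0,0)=1/24: -0.0417 × log₂(0.0417) = 0.1910
  p(0,1)=5/48: -0.1042 × log₂(0.1042) = 0.3399
  p(0,2)=5/48: -0.1042 × log₂(0.1042) = 0.3399
  p(1,0)=1/12: -0.0833 × log₂(0.0833) = 0.2987
  p(1,1)=5/24: -0.2083 × log₂(0.2083) = 0.4715
  p(1,2)=5/24: -0.2083 × log₂(0.2083) = 0.4715
  p(2,0)=1/24: -0.0417 × log₂(0.0417) = 0.1910
  p(2,1)=5/48: -0.1042 × log₂(0.1042) = 0.3399
  p(2,2)=5/48: -0.1042 × log₂(0.1042) = 0.3399
H(X,Y) = 2.9834 bits


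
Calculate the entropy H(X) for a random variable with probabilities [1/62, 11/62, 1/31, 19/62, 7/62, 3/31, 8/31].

H(X) = -Σ p(x) log₂ p(x)
  -1/62 × log₂(1/62) = 0.0960
  -11/62 × log₂(11/62) = 0.4426
  -1/31 × log₂(1/31) = 0.1598
  -19/62 × log₂(19/62) = 0.5229
  -7/62 × log₂(7/62) = 0.3553
  -3/31 × log₂(3/31) = 0.3261
  -8/31 × log₂(8/31) = 0.5043
H(X) = 2.4070 bits


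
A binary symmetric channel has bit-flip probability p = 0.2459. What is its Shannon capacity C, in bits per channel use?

For BSC with error probability p:
C = 1 - H(p) where H(p) is binary entropy
H(0.2459) = -0.2459 × log₂(0.2459) - 0.7541 × log₂(0.7541)
H(p) = 0.8047
C = 1 - 0.8047 = 0.1953 bits/use


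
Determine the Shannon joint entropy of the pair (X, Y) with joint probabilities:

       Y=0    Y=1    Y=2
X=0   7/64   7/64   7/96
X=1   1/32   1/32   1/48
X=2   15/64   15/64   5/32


H(X,Y) = -Σ p(x,y) log₂ p(x,y)
  p(0,0)=7/64: -0.1094 × log₂(0.1094) = 0.3492
  p(0,1)=7/64: -0.1094 × log₂(0.1094) = 0.3492
  p(0,2)=7/96: -0.0729 × log₂(0.0729) = 0.2755
  p(1,0)=1/32: -0.0312 × log₂(0.0312) = 0.1562
  p(1,1)=1/32: -0.0312 × log₂(0.0312) = 0.1562
  p(1,2)=1/48: -0.0208 × log₂(0.0208) = 0.1164
  p(2,0)=15/64: -0.2344 × log₂(0.2344) = 0.4906
  p(2,1)=15/64: -0.2344 × log₂(0.2344) = 0.4906
  p(2,2)=5/32: -0.1562 × log₂(0.1562) = 0.4184
H(X,Y) = 2.8023 bits


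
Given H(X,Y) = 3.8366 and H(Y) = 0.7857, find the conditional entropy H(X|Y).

Chain rule: H(X,Y) = H(X|Y) + H(Y)
H(X|Y) = H(X,Y) - H(Y) = 3.8366 - 0.7857 = 3.0509 bits


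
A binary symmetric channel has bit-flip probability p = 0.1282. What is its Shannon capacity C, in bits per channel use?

For BSC with error probability p:
C = 1 - H(p) where H(p) is binary entropy
H(0.1282) = -0.1282 × log₂(0.1282) - 0.8718 × log₂(0.8718)
H(p) = 0.5525
C = 1 - 0.5525 = 0.4475 bits/use


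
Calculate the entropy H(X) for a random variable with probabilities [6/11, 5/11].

H(X) = -Σ p(x) log₂ p(x)
  -6/11 × log₂(6/11) = 0.4770
  -5/11 × log₂(5/11) = 0.5170
H(X) = 0.9940 bits


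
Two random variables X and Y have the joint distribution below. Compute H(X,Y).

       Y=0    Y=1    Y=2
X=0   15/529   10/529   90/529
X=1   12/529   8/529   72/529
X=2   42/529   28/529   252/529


H(X,Y) = -Σ p(x,y) log₂ p(x,y)
  p(0,0)=15/529: -0.0284 × log₂(0.0284) = 0.1458
  p(0,1)=10/529: -0.0189 × log₂(0.0189) = 0.1082
  p(0,2)=90/529: -0.1701 × log₂(0.1701) = 0.4347
  p(1,0)=12/529: -0.0227 × log₂(0.0227) = 0.1239
  p(1,1)=8/529: -0.0151 × log₂(0.0151) = 0.0914
  p(1,2)=72/529: -0.1361 × log₂(0.1361) = 0.3916
  p(2,0)=42/529: -0.0794 × log₂(0.0794) = 0.2902
  p(2,1)=28/529: -0.0529 × log₂(0.0529) = 0.2244
  p(2,2)=252/529: -0.4764 × log₂(0.4764) = 0.5096
H(X,Y) = 2.3199 bits


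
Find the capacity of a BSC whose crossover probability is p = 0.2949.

For BSC with error probability p:
C = 1 - H(p) where H(p) is binary entropy
H(0.2949) = -0.2949 × log₂(0.2949) - 0.7051 × log₂(0.7051)
H(p) = 0.8750
C = 1 - 0.8750 = 0.1250 bits/use
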